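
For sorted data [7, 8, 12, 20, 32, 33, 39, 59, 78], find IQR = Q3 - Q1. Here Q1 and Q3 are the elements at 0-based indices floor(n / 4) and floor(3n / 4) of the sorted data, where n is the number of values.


The data has n = 9 elements.
Q1 index = floor(9 / 4) = floor(2.25) = 2; Q3 index = floor(3 * 9 / 4) = floor(6.75) = 6
Q1 = element at index 2 = 12
Q3 = element at index 6 = 39
IQR = 39 - 12 = 27
Final answer: 27


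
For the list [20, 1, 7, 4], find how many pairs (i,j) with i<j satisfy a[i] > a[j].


For each element, count the later elements that are smaller than it:
  20 (index 0): smaller elements after it = [1, 7, 4] -> 3
  1 (index 1): smaller elements after it = [] -> 0
  7 (index 2): smaller elements after it = [4] -> 1
Total inversions = 3 + 0 + 1 = 4
Final answer: 4


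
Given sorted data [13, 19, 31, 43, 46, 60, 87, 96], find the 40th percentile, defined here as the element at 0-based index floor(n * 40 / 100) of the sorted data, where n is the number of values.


The dataset has n = 8 elements.
Index = floor(8 * 40 / 100) = floor(320 / 100) = floor(3.2) = 3
Counting from index 0 in the sorted data, the element at index 3 is 43.
Final answer: 43


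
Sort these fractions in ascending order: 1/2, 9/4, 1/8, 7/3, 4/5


Convert to decimal for comparison:
  1/2 = 0.5
  9/4 = 2.25
  1/8 = 0.125
  7/3 = 2.3333
  4/5 = 0.8
Decimals in increasing order: 0.125 < 0.5 < 0.8 < 2.25 < 2.3333
Writing each back as its fraction gives the sorted order.
Final answer: 1/8, 1/2, 4/5, 9/4, 7/3


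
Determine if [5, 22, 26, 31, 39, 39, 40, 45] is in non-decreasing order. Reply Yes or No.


Check consecutive pairs:
  5 <= 22? True
  22 <= 26? True
  26 <= 31? True
  31 <= 39? True
  39 <= 39? True
  39 <= 40? True
  40 <= 45? True
Every consecutive pair is in order, so the list is non-decreasing.
Final answer: Yes


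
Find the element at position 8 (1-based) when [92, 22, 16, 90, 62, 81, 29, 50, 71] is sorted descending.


Sort descending: [92, 90, 81, 71, 62, 50, 29, 22, 16]
The 8th element (1-indexed) is at index 7.
Value = 22
Final answer: 22


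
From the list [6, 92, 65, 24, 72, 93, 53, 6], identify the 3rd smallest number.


Sort ascending: [6, 6, 24, 53, 65, 72, 92, 93]
The 3rd element (1-indexed) is at index 2.
Value = 24
Final answer: 24


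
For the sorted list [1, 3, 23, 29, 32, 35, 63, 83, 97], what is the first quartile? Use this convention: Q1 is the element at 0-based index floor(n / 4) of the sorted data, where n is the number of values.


The list has n = 9 elements.
Q1 index = floor(9 / 4) = floor(2.25) = 2
Counting from index 0 in the sorted data, the element at index 2 is 23.
Final answer: 23


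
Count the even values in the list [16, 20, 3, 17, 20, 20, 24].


Check each element:
  16 is even
  20 is even
  3 is odd
  17 is odd
  20 is even
  20 is even
  24 is even
Evens: [16, 20, 20, 20, 24]
Count of evens = 5
Final answer: 5


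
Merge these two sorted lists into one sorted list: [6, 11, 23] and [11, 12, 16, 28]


List A: [6, 11, 23]
List B: [11, 12, 16, 28]
Repeatedly compare the front elements and take the smaller:
  6 vs 11 -> take 6
  11 vs 11 -> take 11
  23 vs 11 -> take 11
  23 vs 12 -> take 12
  23 vs 16 -> take 16
  23 vs 28 -> take 23
  A is exhausted; append the rest of B: [28]
Final answer: [6, 11, 11, 12, 16, 23, 28]


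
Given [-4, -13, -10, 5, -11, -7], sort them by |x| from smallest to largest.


Compute absolute values:
  |-4| = 4
  |-13| = 13
  |-10| = 10
  |5| = 5
  |-11| = 11
  |-7| = 7
Absolute values in increasing order: 4 < 5 < 7 < 10 < 11 < 13
Listing the original numbers in that order gives the answer.
Final answer: [-4, 5, -7, -10, -11, -13]


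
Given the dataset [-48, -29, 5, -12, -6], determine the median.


First, sort the list: [-48, -29, -12, -6, 5]
The list has 5 elements (odd count).
The middle index is 2 (0-based), and the element there is -12.
Final answer: -12


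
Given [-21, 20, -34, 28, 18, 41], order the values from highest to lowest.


Original list: [-21, 20, -34, 28, 18, 41]
Repeatedly take the largest remaining element:
  Remaining [-21, 20, -34, 28, 18, 41] -> largest is 41
  Remaining [-21, 20, -34, 28, 18] -> largest is 28
  Remaining [-21, 20, -34, 18] -> largest is 20
  Remaining [-21, -34, 18] -> largest is 18
  Remaining [-21, -34] -> largest is -21
  Remaining [-34] -> largest is -34
Collecting the picks in order gives the descending list.
Final answer: [41, 28, 20, 18, -21, -34]


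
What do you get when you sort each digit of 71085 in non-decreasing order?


The number 71085 has digits: 7, 1, 0, 8, 5
Sorted: 0, 1, 5, 7, 8
Joining the sorted digits gives the result.
Final answer: 01578


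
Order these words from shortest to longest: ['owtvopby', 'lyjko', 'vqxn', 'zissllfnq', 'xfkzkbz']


Compute lengths:
  'owtvopby' has length 8
  'lyjko' has length 5
  'vqxn' has length 4
  'zissllfnq' has length 9
  'xfkzkbz' has length 7
Lengths in increasing order: 4 < 5 < 7 < 8 < 9
Listing the words in that order gives the answer.
Final answer: ['vqxn', 'lyjko', 'xfkzkbz', 'owtvopby', 'zissllfnq']


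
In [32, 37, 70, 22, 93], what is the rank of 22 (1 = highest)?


Sort descending: [93, 70, 37, 32, 22]
Find 22 in the sorted list.
22 is at position 5.
Final answer: 5


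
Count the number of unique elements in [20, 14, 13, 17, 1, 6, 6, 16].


List all unique values:
Distinct values: [1, 6, 13, 14, 16, 17, 20]
Count = 7
Final answer: 7


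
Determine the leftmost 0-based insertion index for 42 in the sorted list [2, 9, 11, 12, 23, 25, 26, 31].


List is sorted: [2, 9, 11, 12, 23, 25, 26, 31]
We need the leftmost position where 42 can be inserted, i.e. the first index whose element is >= 42 (or the end of the list if none is).
Binary search with low=0, high=8 (0-based indices):
  low=0, high=8, mid=4: a[4]=23 < 42, so low = 5
  low=5, high=8, mid=6: a[6]=26 < 42, so low = 7
  low=7, high=8, mid=7: a[7]=31 < 42, so low = 8
Now low = high = 8, so the insertion index is 8.
Final answer: 8


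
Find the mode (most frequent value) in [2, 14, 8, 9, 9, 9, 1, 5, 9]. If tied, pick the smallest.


Count the frequency of each value:
  1 appears 1 time(s)
  2 appears 1 time(s)
  5 appears 1 time(s)
  8 appears 1 time(s)
  9 appears 4 time(s)
  14 appears 1 time(s)
Maximum frequency is 4.
Only 9 reaches that frequency, so it is the mode.
Final answer: 9


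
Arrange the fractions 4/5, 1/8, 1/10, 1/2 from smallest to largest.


Convert to decimal for comparison:
  4/5 = 0.8
  1/8 = 0.125
  1/10 = 0.1
  1/2 = 0.5
Decimals in increasing order: 0.1 < 0.125 < 0.5 < 0.8
Writing each back as its fraction gives the sorted order.
Final answer: 1/10, 1/8, 1/2, 4/5


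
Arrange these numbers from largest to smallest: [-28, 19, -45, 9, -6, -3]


Original list: [-28, 19, -45, 9, -6, -3]
Repeatedly take the largest remaining element:
  Remaining [-28, 19, -45, 9, -6, -3] -> largest is 19
  Remaining [-28, -45, 9, -6, -3] -> largest is 9
  Remaining [-28, -45, -6, -3] -> largest is -3
  Remaining [-28, -45, -6] -> largest is -6
  Remaining [-28, -45] -> largest is -28
  Remaining [-45] -> largest is -45
Collecting the picks in order gives the descending list.
Final answer: [19, 9, -3, -6, -28, -45]


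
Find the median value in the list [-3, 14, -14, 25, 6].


First, sort the list: [-14, -3, 6, 14, 25]
The list has 5 elements (odd count).
The middle index is 2 (0-based), and the element there is 6.
Final answer: 6


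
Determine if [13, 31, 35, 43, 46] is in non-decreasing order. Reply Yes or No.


Check consecutive pairs:
  13 <= 31? True
  31 <= 35? True
  35 <= 43? True
  43 <= 46? True
Every consecutive pair is in order, so the list is non-decreasing.
Final answer: Yes


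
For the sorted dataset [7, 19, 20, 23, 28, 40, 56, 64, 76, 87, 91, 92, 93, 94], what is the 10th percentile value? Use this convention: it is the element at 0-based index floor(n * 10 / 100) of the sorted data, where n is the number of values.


The dataset has n = 14 elements.
Index = floor(14 * 10 / 100) = floor(140 / 100) = floor(1.4) = 1
Counting from index 0 in the sorted data, the element at index 1 is 19.
Final answer: 19


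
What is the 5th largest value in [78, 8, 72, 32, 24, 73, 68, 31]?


Sort descending: [78, 73, 72, 68, 32, 31, 24, 8]
The 5th element (1-indexed) is at index 4.
Value = 32
Final answer: 32


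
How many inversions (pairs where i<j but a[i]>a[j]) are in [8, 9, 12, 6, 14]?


For each element, count the later elements that are smaller than it:
  8 (index 0): smaller elements after it = [6] -> 1
  9 (index 1): smaller elements after it = [6] -> 1
  12 (index 2): smaller elements after it = [6] -> 1
  6 (index 3): smaller elements after it = [] -> 0
Total inversions = 1 + 1 + 1 + 0 = 3
Final answer: 3


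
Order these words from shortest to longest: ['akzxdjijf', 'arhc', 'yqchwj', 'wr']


Compute lengths:
  'akzxdjijf' has length 9
  'arhc' has length 4
  'yqchwj' has length 6
  'wr' has length 2
Lengths in increasing order: 2 < 4 < 6 < 9
Listing the words in that order gives the answer.
Final answer: ['wr', 'arhc', 'yqchwj', 'akzxdjijf']


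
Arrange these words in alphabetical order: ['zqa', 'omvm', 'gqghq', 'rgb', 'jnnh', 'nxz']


Compare strings character by character (the first differing letter decides):
  'gqghq' < 'jnnh' since 'g' < 'j' at position 1
  'jnnh' < 'nxz' since 'j' < 'n' at position 1
  'nxz' < 'omvm' since 'n' < 'o' at position 1
  'omvm' < 'rgb' since 'o' < 'r' at position 1
  'rgb' < 'zqa' since 'r' < 'z' at position 1
Chaining these comparisons gives the alphabetical order.
Final answer: ['gqghq', 'jnnh', 'nxz', 'omvm', 'rgb', 'zqa']


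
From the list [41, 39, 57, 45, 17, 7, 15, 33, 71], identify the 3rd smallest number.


Sort ascending: [7, 15, 17, 33, 39, 41, 45, 57, 71]
The 3rd element (1-indexed) is at index 2.
Value = 17
Final answer: 17


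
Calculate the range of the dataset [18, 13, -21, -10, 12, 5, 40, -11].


Maximum value: 40
Minimum value: -21
Range = 40 - (-21) = 61
Final answer: 61


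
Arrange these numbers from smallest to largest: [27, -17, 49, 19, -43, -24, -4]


Original list: [27, -17, 49, 19, -43, -24, -4]
Repeatedly take the smallest remaining element:
  Remaining [27, -17, 49, 19, -43, -24, -4] -> smallest is -43
  Remaining [27, -17, 49, 19, -24, -4] -> smallest is -24
  Remaining [27, -17, 49, 19, -4] -> smallest is -17
  Remaining [27, 49, 19, -4] -> smallest is -4
  Remaining [27, 49, 19] -> smallest is 19
  Remaining [27, 49] -> smallest is 27
  Remaining [49] -> smallest is 49
Collecting the picks in order gives the sorted list.
Final answer: [-43, -24, -17, -4, 19, 27, 49]


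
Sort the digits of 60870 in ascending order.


The number 60870 has digits: 6, 0, 8, 7, 0
Sorted: 0, 0, 6, 7, 8
Joining the sorted digits gives the result.
Final answer: 00678


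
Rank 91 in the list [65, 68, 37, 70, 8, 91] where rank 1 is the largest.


Sort descending: [91, 70, 68, 65, 37, 8]
Find 91 in the sorted list.
91 is at position 1.
Final answer: 1


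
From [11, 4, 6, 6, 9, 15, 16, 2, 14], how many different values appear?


List all unique values:
Distinct values: [2, 4, 6, 9, 11, 14, 15, 16]
Count = 8
Final answer: 8


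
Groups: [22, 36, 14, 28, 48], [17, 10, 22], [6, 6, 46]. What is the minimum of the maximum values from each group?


Find max of each group:
  Group 1: [22, 36, 14, 28, 48] -> max = 48
  Group 2: [17, 10, 22] -> max = 22
  Group 3: [6, 6, 46] -> max = 46
Maxes: [48, 22, 46]
Minimum of maxes = 22
Final answer: 22


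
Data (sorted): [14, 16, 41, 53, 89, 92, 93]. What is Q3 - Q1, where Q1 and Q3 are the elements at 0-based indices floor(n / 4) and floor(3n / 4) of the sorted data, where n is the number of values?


The data has n = 7 elements.
Q1 index = floor(7 / 4) = floor(1.75) = 1; Q3 index = floor(3 * 7 / 4) = floor(5.25) = 5
Q1 = element at index 1 = 16
Q3 = element at index 5 = 92
IQR = 92 - 16 = 76
Final answer: 76


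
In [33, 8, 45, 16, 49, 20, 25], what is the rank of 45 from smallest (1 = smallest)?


Sort ascending: [8, 16, 20, 25, 33, 45, 49]
Find 45 in the sorted list.
45 is at position 6 (1-indexed).
Final answer: 6


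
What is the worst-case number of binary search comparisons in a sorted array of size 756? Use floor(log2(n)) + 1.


Binary search halves the search space each step.
Maximum comparisons = floor(log2(756)) + 1
log2(756) = 9.5622
floor(log2(756)) = 9, so 9 + 1 = 10
Final answer: 10


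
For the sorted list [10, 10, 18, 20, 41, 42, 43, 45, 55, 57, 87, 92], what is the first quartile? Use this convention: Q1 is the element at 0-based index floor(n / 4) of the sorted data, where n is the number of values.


The list has n = 12 elements.
Q1 index = floor(12 / 4) = floor(3) = 3
Counting from index 0 in the sorted data, the element at index 3 is 20.
Final answer: 20


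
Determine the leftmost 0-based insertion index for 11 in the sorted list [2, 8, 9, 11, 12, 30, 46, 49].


List is sorted: [2, 8, 9, 11, 12, 30, 46, 49]
We need the leftmost position where 11 can be inserted, i.e. the first index whose element is >= 11 (or the end of the list if none is).
Binary search with low=0, high=8 (0-based indices):
  low=0, high=8, mid=4: a[4]=12 >= 11, so high = 4
  low=0, high=4, mid=2: a[2]=9 < 11, so low = 3
  low=3, high=4, mid=3: a[3]=11 >= 11, so high = 3
Now low = high = 3, so the insertion index is 3.
Final answer: 3


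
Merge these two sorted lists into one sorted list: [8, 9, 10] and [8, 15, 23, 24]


List A: [8, 9, 10]
List B: [8, 15, 23, 24]
Repeatedly compare the front elements and take the smaller:
  8 vs 8 -> take 8
  9 vs 8 -> take 8
  9 vs 15 -> take 9
  10 vs 15 -> take 10
  A is exhausted; append the rest of B: [15, 23, 24]
Final answer: [8, 8, 9, 10, 15, 23, 24]


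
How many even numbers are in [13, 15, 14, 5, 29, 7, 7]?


Check each element:
  13 is odd
  15 is odd
  14 is even
  5 is odd
  29 is odd
  7 is odd
  7 is odd
Evens: [14]
Count of evens = 1
Final answer: 1


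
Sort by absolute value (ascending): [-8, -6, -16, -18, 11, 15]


Compute absolute values:
  |-8| = 8
  |-6| = 6
  |-16| = 16
  |-18| = 18
  |11| = 11
  |15| = 15
Absolute values in increasing order: 6 < 8 < 11 < 15 < 16 < 18
Listing the original numbers in that order gives the answer.
Final answer: [-6, -8, 11, 15, -16, -18]


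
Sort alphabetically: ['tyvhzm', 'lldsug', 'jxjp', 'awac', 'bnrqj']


Compare strings character by character (the first differing letter decides):
  'awac' < 'bnrqj' since 'a' < 'b' at position 1
  'bnrqj' < 'jxjp' since 'b' < 'j' at position 1
  'jxjp' < 'lldsug' since 'j' < 'l' at position 1
  'lldsug' < 'tyvhzm' since 'l' < 't' at position 1
Chaining these comparisons gives the alphabetical order.
Final answer: ['awac', 'bnrqj', 'jxjp', 'lldsug', 'tyvhzm']


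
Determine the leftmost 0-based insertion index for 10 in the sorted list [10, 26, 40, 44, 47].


List is sorted: [10, 26, 40, 44, 47]
We need the leftmost position where 10 can be inserted, i.e. the first index whose element is >= 10 (or the end of the list if none is).
Binary search with low=0, high=5 (0-based indices):
  low=0, high=5, mid=2: a[2]=40 >= 10, so high = 2
  low=0, high=2, mid=1: a[1]=26 >= 10, so high = 1
  low=0, high=1, mid=0: a[0]=10 >= 10, so high = 0
Now low = high = 0, so the insertion index is 0.
Final answer: 0


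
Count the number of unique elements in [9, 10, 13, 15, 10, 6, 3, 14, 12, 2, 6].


List all unique values:
Distinct values: [2, 3, 6, 9, 10, 12, 13, 14, 15]
Count = 9
Final answer: 9


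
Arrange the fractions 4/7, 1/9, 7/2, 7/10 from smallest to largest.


Convert to decimal for comparison:
  4/7 = 0.5714
  1/9 = 0.1111
  7/2 = 3.5
  7/10 = 0.7
Decimals in increasing order: 0.1111 < 0.5714 < 0.7 < 3.5
Writing each back as its fraction gives the sorted order.
Final answer: 1/9, 4/7, 7/10, 7/2


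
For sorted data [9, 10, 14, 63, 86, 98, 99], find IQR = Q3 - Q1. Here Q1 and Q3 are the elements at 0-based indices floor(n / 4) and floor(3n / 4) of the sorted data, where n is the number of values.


The data has n = 7 elements.
Q1 index = floor(7 / 4) = floor(1.75) = 1; Q3 index = floor(3 * 7 / 4) = floor(5.25) = 5
Q1 = element at index 1 = 10
Q3 = element at index 5 = 98
IQR = 98 - 10 = 88
Final answer: 88


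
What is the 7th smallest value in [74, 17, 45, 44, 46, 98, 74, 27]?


Sort ascending: [17, 27, 44, 45, 46, 74, 74, 98]
The 7th element (1-indexed) is at index 6.
Value = 74
Final answer: 74


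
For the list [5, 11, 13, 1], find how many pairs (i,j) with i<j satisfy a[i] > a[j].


For each element, count the later elements that are smaller than it:
  5 (index 0): smaller elements after it = [1] -> 1
  11 (index 1): smaller elements after it = [1] -> 1
  13 (index 2): smaller elements after it = [1] -> 1
Total inversions = 1 + 1 + 1 = 3
Final answer: 3


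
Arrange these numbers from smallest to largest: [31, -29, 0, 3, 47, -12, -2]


Original list: [31, -29, 0, 3, 47, -12, -2]
Repeatedly take the smallest remaining element:
  Remaining [31, -29, 0, 3, 47, -12, -2] -> smallest is -29
  Remaining [31, 0, 3, 47, -12, -2] -> smallest is -12
  Remaining [31, 0, 3, 47, -2] -> smallest is -2
  Remaining [31, 0, 3, 47] -> smallest is 0
  Remaining [31, 3, 47] -> smallest is 3
  Remaining [31, 47] -> smallest is 31
  Remaining [47] -> smallest is 47
Collecting the picks in order gives the sorted list.
Final answer: [-29, -12, -2, 0, 3, 31, 47]


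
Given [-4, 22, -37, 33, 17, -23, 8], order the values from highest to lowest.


Original list: [-4, 22, -37, 33, 17, -23, 8]
Repeatedly take the largest remaining element:
  Remaining [-4, 22, -37, 33, 17, -23, 8] -> largest is 33
  Remaining [-4, 22, -37, 17, -23, 8] -> largest is 22
  Remaining [-4, -37, 17, -23, 8] -> largest is 17
  Remaining [-4, -37, -23, 8] -> largest is 8
  Remaining [-4, -37, -23] -> largest is -4
  Remaining [-37, -23] -> largest is -23
  Remaining [-37] -> largest is -37
Collecting the picks in order gives the descending list.
Final answer: [33, 22, 17, 8, -4, -23, -37]


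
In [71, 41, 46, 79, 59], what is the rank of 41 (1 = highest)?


Sort descending: [79, 71, 59, 46, 41]
Find 41 in the sorted list.
41 is at position 5.
Final answer: 5


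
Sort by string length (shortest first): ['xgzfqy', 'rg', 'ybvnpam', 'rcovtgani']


Compute lengths:
  'xgzfqy' has length 6
  'rg' has length 2
  'ybvnpam' has length 7
  'rcovtgani' has length 9
Lengths in increasing order: 2 < 6 < 7 < 9
Listing the words in that order gives the answer.
Final answer: ['rg', 'xgzfqy', 'ybvnpam', 'rcovtgani']


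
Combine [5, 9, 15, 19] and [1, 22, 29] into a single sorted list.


List A: [5, 9, 15, 19]
List B: [1, 22, 29]
Repeatedly compare the front elements and take the smaller:
  5 vs 1 -> take 1
  5 vs 22 -> take 5
  9 vs 22 -> take 9
  15 vs 22 -> take 15
  19 vs 22 -> take 19
  A is exhausted; append the rest of B: [22, 29]
Final answer: [1, 5, 9, 15, 19, 22, 29]


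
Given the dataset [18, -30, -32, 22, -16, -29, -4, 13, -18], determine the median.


First, sort the list: [-32, -30, -29, -18, -16, -4, 13, 18, 22]
The list has 9 elements (odd count).
The middle index is 4 (0-based), and the element there is -16.
Final answer: -16


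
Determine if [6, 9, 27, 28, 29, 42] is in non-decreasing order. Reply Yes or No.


Check consecutive pairs:
  6 <= 9? True
  9 <= 27? True
  27 <= 28? True
  28 <= 29? True
  29 <= 42? True
Every consecutive pair is in order, so the list is non-decreasing.
Final answer: Yes


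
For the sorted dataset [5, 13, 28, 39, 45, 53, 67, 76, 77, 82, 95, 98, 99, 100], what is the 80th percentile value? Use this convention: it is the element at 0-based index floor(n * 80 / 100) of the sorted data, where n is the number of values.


The dataset has n = 14 elements.
Index = floor(14 * 80 / 100) = floor(1120 / 100) = floor(11.2) = 11
Counting from index 0 in the sorted data, the element at index 11 is 98.
Final answer: 98


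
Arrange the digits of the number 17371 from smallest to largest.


The number 17371 has digits: 1, 7, 3, 7, 1
Sorted: 1, 1, 3, 7, 7
Joining the sorted digits gives the result.
Final answer: 11377


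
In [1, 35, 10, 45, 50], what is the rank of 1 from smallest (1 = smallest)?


Sort ascending: [1, 10, 35, 45, 50]
Find 1 in the sorted list.
1 is at position 1 (1-indexed).
Final answer: 1


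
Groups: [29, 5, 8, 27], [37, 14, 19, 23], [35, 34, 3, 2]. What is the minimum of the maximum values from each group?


Find max of each group:
  Group 1: [29, 5, 8, 27] -> max = 29
  Group 2: [37, 14, 19, 23] -> max = 37
  Group 3: [35, 34, 3, 2] -> max = 35
Maxes: [29, 37, 35]
Minimum of maxes = 29
Final answer: 29


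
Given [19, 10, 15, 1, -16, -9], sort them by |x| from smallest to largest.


Compute absolute values:
  |19| = 19
  |10| = 10
  |15| = 15
  |1| = 1
  |-16| = 16
  |-9| = 9
Absolute values in increasing order: 1 < 9 < 10 < 15 < 16 < 19
Listing the original numbers in that order gives the answer.
Final answer: [1, -9, 10, 15, -16, 19]


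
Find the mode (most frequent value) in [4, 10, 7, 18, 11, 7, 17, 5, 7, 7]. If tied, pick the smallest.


Count the frequency of each value:
  4 appears 1 time(s)
  5 appears 1 time(s)
  7 appears 4 time(s)
  10 appears 1 time(s)
  11 appears 1 time(s)
  17 appears 1 time(s)
  18 appears 1 time(s)
Maximum frequency is 4.
Only 7 reaches that frequency, so it is the mode.
Final answer: 7


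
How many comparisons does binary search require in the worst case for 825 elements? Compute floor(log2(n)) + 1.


Binary search halves the search space each step.
Maximum comparisons = floor(log2(825)) + 1
log2(825) = 9.6883
floor(log2(825)) = 9, so 9 + 1 = 10
Final answer: 10


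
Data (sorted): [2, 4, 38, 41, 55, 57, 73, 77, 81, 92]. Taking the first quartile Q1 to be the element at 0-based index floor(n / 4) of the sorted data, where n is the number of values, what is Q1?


The list has n = 10 elements.
Q1 index = floor(10 / 4) = floor(2.5) = 2
Counting from index 0 in the sorted data, the element at index 2 is 38.
Final answer: 38


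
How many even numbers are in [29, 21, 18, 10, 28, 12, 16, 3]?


Check each element:
  29 is odd
  21 is odd
  18 is even
  10 is even
  28 is even
  12 is even
  16 is even
  3 is odd
Evens: [18, 10, 28, 12, 16]
Count of evens = 5
Final answer: 5


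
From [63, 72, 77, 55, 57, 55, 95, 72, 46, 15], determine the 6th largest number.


Sort descending: [95, 77, 72, 72, 63, 57, 55, 55, 46, 15]
The 6th element (1-indexed) is at index 5.
Value = 57
Final answer: 57


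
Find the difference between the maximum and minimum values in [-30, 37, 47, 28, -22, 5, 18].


Maximum value: 47
Minimum value: -30
Range = 47 - (-30) = 77
Final answer: 77


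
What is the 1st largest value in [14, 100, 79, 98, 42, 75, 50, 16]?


Sort descending: [100, 98, 79, 75, 50, 42, 16, 14]
The 1st element (1-indexed) is at index 0.
Value = 100
Final answer: 100


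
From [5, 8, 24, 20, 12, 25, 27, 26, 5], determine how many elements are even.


Check each element:
  5 is odd
  8 is even
  24 is even
  20 is even
  12 is even
  25 is odd
  27 is odd
  26 is even
  5 is odd
Evens: [8, 24, 20, 12, 26]
Count of evens = 5
Final answer: 5


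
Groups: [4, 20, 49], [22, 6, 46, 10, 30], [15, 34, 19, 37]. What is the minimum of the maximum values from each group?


Find max of each group:
  Group 1: [4, 20, 49] -> max = 49
  Group 2: [22, 6, 46, 10, 30] -> max = 46
  Group 3: [15, 34, 19, 37] -> max = 37
Maxes: [49, 46, 37]
Minimum of maxes = 37
Final answer: 37


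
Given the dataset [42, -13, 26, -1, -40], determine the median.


First, sort the list: [-40, -13, -1, 26, 42]
The list has 5 elements (odd count).
The middle index is 2 (0-based), and the element there is -1.
Final answer: -1


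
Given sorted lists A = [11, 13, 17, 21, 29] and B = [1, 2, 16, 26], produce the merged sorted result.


List A: [11, 13, 17, 21, 29]
List B: [1, 2, 16, 26]
Repeatedly compare the front elements and take the smaller:
  11 vs 1 -> take 1
  11 vs 2 -> take 2
  11 vs 16 -> take 11
  13 vs 16 -> take 13
  17 vs 16 -> take 16
  17 vs 26 -> take 17
  21 vs 26 -> take 21
  29 vs 26 -> take 26
  B is exhausted; append the rest of A: [29]
Final answer: [1, 2, 11, 13, 16, 17, 21, 26, 29]


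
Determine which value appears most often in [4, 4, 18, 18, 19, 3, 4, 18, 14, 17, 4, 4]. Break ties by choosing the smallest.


Count the frequency of each value:
  3 appears 1 time(s)
  4 appears 5 time(s)
  14 appears 1 time(s)
  17 appears 1 time(s)
  18 appears 3 time(s)
  19 appears 1 time(s)
Maximum frequency is 5.
Only 4 reaches that frequency, so it is the mode.
Final answer: 4


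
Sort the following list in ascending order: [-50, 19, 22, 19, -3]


Original list: [-50, 19, 22, 19, -3]
Repeatedly take the smallest remaining element:
  Remaining [-50, 19, 22, 19, -3] -> smallest is -50
  Remaining [19, 22, 19, -3] -> smallest is -3
  Remaining [19, 22, 19] -> smallest is 19
  Remaining [22, 19] -> smallest is 19
  Remaining [22] -> smallest is 22
Collecting the picks in order gives the sorted list.
Final answer: [-50, -3, 19, 19, 22]


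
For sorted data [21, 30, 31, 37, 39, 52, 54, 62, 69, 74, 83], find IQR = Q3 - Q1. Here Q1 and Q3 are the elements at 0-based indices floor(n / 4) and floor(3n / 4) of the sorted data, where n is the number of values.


The data has n = 11 elements.
Q1 index = floor(11 / 4) = floor(2.75) = 2; Q3 index = floor(3 * 11 / 4) = floor(8.25) = 8
Q1 = element at index 2 = 31
Q3 = element at index 8 = 69
IQR = 69 - 31 = 38
Final answer: 38


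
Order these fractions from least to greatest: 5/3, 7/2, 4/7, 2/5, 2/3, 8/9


Convert to decimal for comparison:
  5/3 = 1.6667
  7/2 = 3.5
  4/7 = 0.5714
  2/5 = 0.4
  2/3 = 0.6667
  8/9 = 0.8889
Decimals in increasing order: 0.4 < 0.5714 < 0.6667 < 0.8889 < 1.6667 < 3.5
Writing each back as its fraction gives the sorted order.
Final answer: 2/5, 4/7, 2/3, 8/9, 5/3, 7/2


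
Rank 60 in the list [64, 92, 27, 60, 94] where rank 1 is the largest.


Sort descending: [94, 92, 64, 60, 27]
Find 60 in the sorted list.
60 is at position 4.
Final answer: 4


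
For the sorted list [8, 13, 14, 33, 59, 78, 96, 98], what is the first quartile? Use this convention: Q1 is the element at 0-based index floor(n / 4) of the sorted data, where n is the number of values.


The list has n = 8 elements.
Q1 index = floor(8 / 4) = floor(2) = 2
Counting from index 0 in the sorted data, the element at index 2 is 14.
Final answer: 14


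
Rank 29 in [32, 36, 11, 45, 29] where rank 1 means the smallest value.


Sort ascending: [11, 29, 32, 36, 45]
Find 29 in the sorted list.
29 is at position 2 (1-indexed).
Final answer: 2


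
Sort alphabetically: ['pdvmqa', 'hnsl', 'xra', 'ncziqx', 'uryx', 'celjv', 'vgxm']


Compare strings character by character (the first differing letter decides):
  'celjv' < 'hnsl' since 'c' < 'h' at position 1
  'hnsl' < 'ncziqx' since 'h' < 'n' at position 1
  'ncziqx' < 'pdvmqa' since 'n' < 'p' at position 1
  'pdvmqa' < 'uryx' since 'p' < 'u' at position 1
  'uryx' < 'vgxm' since 'u' < 'v' at position 1
  'vgxm' < 'xra' since 'v' < 'x' at position 1
Chaining these comparisons gives the alphabetical order.
Final answer: ['celjv', 'hnsl', 'ncziqx', 'pdvmqa', 'uryx', 'vgxm', 'xra']


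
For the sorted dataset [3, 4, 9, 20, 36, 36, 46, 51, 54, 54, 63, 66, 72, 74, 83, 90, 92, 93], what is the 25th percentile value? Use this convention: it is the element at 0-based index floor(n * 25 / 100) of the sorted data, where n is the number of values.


The dataset has n = 18 elements.
Index = floor(18 * 25 / 100) = floor(450 / 100) = floor(4.5) = 4
Counting from index 0 in the sorted data, the element at index 4 is 36.
Final answer: 36


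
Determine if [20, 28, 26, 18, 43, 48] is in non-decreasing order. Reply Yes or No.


Check consecutive pairs:
  20 <= 28? True
  28 <= 26? False
  26 <= 18? False
  18 <= 43? True
  43 <= 48? True
2 consecutive pair(s) are out of order, so the list is not sorted.
Final answer: No


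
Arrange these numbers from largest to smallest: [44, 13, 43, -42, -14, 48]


Original list: [44, 13, 43, -42, -14, 48]
Repeatedly take the largest remaining element:
  Remaining [44, 13, 43, -42, -14, 48] -> largest is 48
  Remaining [44, 13, 43, -42, -14] -> largest is 44
  Remaining [13, 43, -42, -14] -> largest is 43
  Remaining [13, -42, -14] -> largest is 13
  Remaining [-42, -14] -> largest is -14
  Remaining [-42] -> largest is -42
Collecting the picks in order gives the descending list.
Final answer: [48, 44, 43, 13, -14, -42]


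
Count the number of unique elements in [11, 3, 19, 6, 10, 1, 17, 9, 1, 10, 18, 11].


List all unique values:
Distinct values: [1, 3, 6, 9, 10, 11, 17, 18, 19]
Count = 9
Final answer: 9


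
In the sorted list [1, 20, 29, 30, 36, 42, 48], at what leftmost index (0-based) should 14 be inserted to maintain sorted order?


List is sorted: [1, 20, 29, 30, 36, 42, 48]
We need the leftmost position where 14 can be inserted, i.e. the first index whose element is >= 14 (or the end of the list if none is).
Binary search with low=0, high=7 (0-based indices):
  low=0, high=7, mid=3: a[3]=30 >= 14, so high = 3
  low=0, high=3, mid=1: a[1]=20 >= 14, so high = 1
  low=0, high=1, mid=0: a[0]=1 < 14, so low = 1
Now low = high = 1, so the insertion index is 1.
Final answer: 1


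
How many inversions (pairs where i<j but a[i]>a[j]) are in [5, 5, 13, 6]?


For each element, count the later elements that are smaller than it:
  5 (index 0): smaller elements after it = [] -> 0
  5 (index 1): smaller elements after it = [] -> 0
  13 (index 2): smaller elements after it = [6] -> 1
Total inversions = 0 + 0 + 1 = 1
Final answer: 1


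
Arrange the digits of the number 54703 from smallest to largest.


The number 54703 has digits: 5, 4, 7, 0, 3
Sorted: 0, 3, 4, 5, 7
Joining the sorted digits gives the result.
Final answer: 03457


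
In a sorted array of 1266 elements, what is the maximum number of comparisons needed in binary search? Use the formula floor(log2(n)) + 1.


Binary search halves the search space each step.
Maximum comparisons = floor(log2(1266)) + 1
log2(1266) = 10.3061
floor(log2(1266)) = 10, so 10 + 1 = 11
Final answer: 11


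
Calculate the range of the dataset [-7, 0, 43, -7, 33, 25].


Maximum value: 43
Minimum value: -7
Range = 43 - (-7) = 50
Final answer: 50


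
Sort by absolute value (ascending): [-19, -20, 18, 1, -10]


Compute absolute values:
  |-19| = 19
  |-20| = 20
  |18| = 18
  |1| = 1
  |-10| = 10
Absolute values in increasing order: 1 < 10 < 18 < 19 < 20
Listing the original numbers in that order gives the answer.
Final answer: [1, -10, 18, -19, -20]


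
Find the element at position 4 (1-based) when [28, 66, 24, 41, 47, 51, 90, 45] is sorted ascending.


Sort ascending: [24, 28, 41, 45, 47, 51, 66, 90]
The 4th element (1-indexed) is at index 3.
Value = 45
Final answer: 45


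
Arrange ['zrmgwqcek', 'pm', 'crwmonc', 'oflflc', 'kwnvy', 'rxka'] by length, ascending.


Compute lengths:
  'zrmgwqcek' has length 9
  'pm' has length 2
  'crwmonc' has length 7
  'oflflc' has length 6
  'kwnvy' has length 5
  'rxka' has length 4
Lengths in increasing order: 2 < 4 < 5 < 6 < 7 < 9
Listing the words in that order gives the answer.
Final answer: ['pm', 'rxka', 'kwnvy', 'oflflc', 'crwmonc', 'zrmgwqcek']


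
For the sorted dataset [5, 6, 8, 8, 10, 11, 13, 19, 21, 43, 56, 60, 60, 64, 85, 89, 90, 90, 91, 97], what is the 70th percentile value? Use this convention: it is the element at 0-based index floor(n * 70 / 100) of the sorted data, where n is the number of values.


The dataset has n = 20 elements.
Index = floor(20 * 70 / 100) = floor(1400 / 100) = floor(14) = 14
Counting from index 0 in the sorted data, the element at index 14 is 85.
Final answer: 85


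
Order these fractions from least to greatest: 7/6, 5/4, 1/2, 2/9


Convert to decimal for comparison:
  7/6 = 1.1667
  5/4 = 1.25
  1/2 = 0.5
  2/9 = 0.2222
Decimals in increasing order: 0.2222 < 0.5 < 1.1667 < 1.25
Writing each back as its fraction gives the sorted order.
Final answer: 2/9, 1/2, 7/6, 5/4


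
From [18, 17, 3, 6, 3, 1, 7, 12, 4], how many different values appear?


List all unique values:
Distinct values: [1, 3, 4, 6, 7, 12, 17, 18]
Count = 8
Final answer: 8


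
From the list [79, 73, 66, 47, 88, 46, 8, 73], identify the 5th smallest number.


Sort ascending: [8, 46, 47, 66, 73, 73, 79, 88]
The 5th element (1-indexed) is at index 4.
Value = 73
Final answer: 73


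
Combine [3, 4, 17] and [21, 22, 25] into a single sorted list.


List A: [3, 4, 17]
List B: [21, 22, 25]
Repeatedly compare the front elements and take the smaller:
  3 vs 21 -> take 3
  4 vs 21 -> take 4
  17 vs 21 -> take 17
  A is exhausted; append the rest of B: [21, 22, 25]
Final answer: [3, 4, 17, 21, 22, 25]


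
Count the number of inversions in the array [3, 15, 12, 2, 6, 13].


For each element, count the later elements that are smaller than it:
  3 (index 0): smaller elements after it = [2] -> 1
  15 (index 1): smaller elements after it = [12, 2, 6, 13] -> 4
  12 (index 2): smaller elements after it = [2, 6] -> 2
  2 (index 3): smaller elements after it = [] -> 0
  6 (index 4): smaller elements after it = [] -> 0
Total inversions = 1 + 4 + 2 + 0 + 0 = 7
Final answer: 7


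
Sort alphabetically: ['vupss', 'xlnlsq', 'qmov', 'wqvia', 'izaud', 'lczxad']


Compare strings character by character (the first differing letter decides):
  'izaud' < 'lczxad' since 'i' < 'l' at position 1
  'lczxad' < 'qmov' since 'l' < 'q' at position 1
  'qmov' < 'vupss' since 'q' < 'v' at position 1
  'vupss' < 'wqvia' since 'v' < 'w' at position 1
  'wqvia' < 'xlnlsq' since 'w' < 'x' at position 1
Chaining these comparisons gives the alphabetical order.
Final answer: ['izaud', 'lczxad', 'qmov', 'vupss', 'wqvia', 'xlnlsq']


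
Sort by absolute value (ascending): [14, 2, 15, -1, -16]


Compute absolute values:
  |14| = 14
  |2| = 2
  |15| = 15
  |-1| = 1
  |-16| = 16
Absolute values in increasing order: 1 < 2 < 14 < 15 < 16
Listing the original numbers in that order gives the answer.
Final answer: [-1, 2, 14, 15, -16]


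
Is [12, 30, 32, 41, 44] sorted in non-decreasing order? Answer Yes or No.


Check consecutive pairs:
  12 <= 30? True
  30 <= 32? True
  32 <= 41? True
  41 <= 44? True
Every consecutive pair is in order, so the list is non-decreasing.
Final answer: Yes


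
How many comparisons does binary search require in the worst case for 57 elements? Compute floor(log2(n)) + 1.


Binary search halves the search space each step.
Maximum comparisons = floor(log2(57)) + 1
log2(57) = 5.8329
floor(log2(57)) = 5, so 5 + 1 = 6
Final answer: 6


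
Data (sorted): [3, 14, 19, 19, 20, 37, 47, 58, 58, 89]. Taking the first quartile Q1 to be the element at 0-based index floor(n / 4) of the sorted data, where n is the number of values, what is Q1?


The list has n = 10 elements.
Q1 index = floor(10 / 4) = floor(2.5) = 2
Counting from index 0 in the sorted data, the element at index 2 is 19.
Final answer: 19


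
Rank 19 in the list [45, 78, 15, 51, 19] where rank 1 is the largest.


Sort descending: [78, 51, 45, 19, 15]
Find 19 in the sorted list.
19 is at position 4.
Final answer: 4


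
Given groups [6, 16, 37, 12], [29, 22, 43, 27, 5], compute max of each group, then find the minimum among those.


Find max of each group:
  Group 1: [6, 16, 37, 12] -> max = 37
  Group 2: [29, 22, 43, 27, 5] -> max = 43
Maxes: [37, 43]
Minimum of maxes = 37
Final answer: 37


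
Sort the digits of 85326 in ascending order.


The number 85326 has digits: 8, 5, 3, 2, 6
Sorted: 2, 3, 5, 6, 8
Joining the sorted digits gives the result.
Final answer: 23568


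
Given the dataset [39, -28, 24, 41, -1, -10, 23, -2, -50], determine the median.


First, sort the list: [-50, -28, -10, -2, -1, 23, 24, 39, 41]
The list has 9 elements (odd count).
The middle index is 4 (0-based), and the element there is -1.
Final answer: -1


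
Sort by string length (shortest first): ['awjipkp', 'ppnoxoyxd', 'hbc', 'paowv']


Compute lengths:
  'awjipkp' has length 7
  'ppnoxoyxd' has length 9
  'hbc' has length 3
  'paowv' has length 5
Lengths in increasing order: 3 < 5 < 7 < 9
Listing the words in that order gives the answer.
Final answer: ['hbc', 'paowv', 'awjipkp', 'ppnoxoyxd']


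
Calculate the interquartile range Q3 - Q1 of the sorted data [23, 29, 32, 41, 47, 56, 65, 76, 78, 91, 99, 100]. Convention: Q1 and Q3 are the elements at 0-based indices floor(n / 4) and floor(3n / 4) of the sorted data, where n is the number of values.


The data has n = 12 elements.
Q1 index = floor(12 / 4) = floor(3) = 3; Q3 index = floor(3 * 12 / 4) = floor(9) = 9
Q1 = element at index 3 = 41
Q3 = element at index 9 = 91
IQR = 91 - 41 = 50
Final answer: 50


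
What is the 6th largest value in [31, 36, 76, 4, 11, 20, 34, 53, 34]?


Sort descending: [76, 53, 36, 34, 34, 31, 20, 11, 4]
The 6th element (1-indexed) is at index 5.
Value = 31
Final answer: 31


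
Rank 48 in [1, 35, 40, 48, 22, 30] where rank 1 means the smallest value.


Sort ascending: [1, 22, 30, 35, 40, 48]
Find 48 in the sorted list.
48 is at position 6 (1-indexed).
Final answer: 6


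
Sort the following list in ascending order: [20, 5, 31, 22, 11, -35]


Original list: [20, 5, 31, 22, 11, -35]
Repeatedly take the smallest remaining element:
  Remaining [20, 5, 31, 22, 11, -35] -> smallest is -35
  Remaining [20, 5, 31, 22, 11] -> smallest is 5
  Remaining [20, 31, 22, 11] -> smallest is 11
  Remaining [20, 31, 22] -> smallest is 20
  Remaining [31, 22] -> smallest is 22
  Remaining [31] -> smallest is 31
Collecting the picks in order gives the sorted list.
Final answer: [-35, 5, 11, 20, 22, 31]


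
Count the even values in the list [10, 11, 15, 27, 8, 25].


Check each element:
  10 is even
  11 is odd
  15 is odd
  27 is odd
  8 is even
  25 is odd
Evens: [10, 8]
Count of evens = 2
Final answer: 2


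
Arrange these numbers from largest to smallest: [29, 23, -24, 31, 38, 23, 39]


Original list: [29, 23, -24, 31, 38, 23, 39]
Repeatedly take the largest remaining element:
  Remaining [29, 23, -24, 31, 38, 23, 39] -> largest is 39
  Remaining [29, 23, -24, 31, 38, 23] -> largest is 38
  Remaining [29, 23, -24, 31, 23] -> largest is 31
  Remaining [29, 23, -24, 23] -> largest is 29
  Remaining [23, -24, 23] -> largest is 23
  Remaining [-24, 23] -> largest is 23
  Remaining [-24] -> largest is -24
Collecting the picks in order gives the descending list.
Final answer: [39, 38, 31, 29, 23, 23, -24]


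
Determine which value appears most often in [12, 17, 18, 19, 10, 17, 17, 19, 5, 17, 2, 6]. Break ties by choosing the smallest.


Count the frequency of each value:
  2 appears 1 time(s)
  5 appears 1 time(s)
  6 appears 1 time(s)
  10 appears 1 time(s)
  12 appears 1 time(s)
  17 appears 4 time(s)
  18 appears 1 time(s)
  19 appears 2 time(s)
Maximum frequency is 4.
Only 17 reaches that frequency, so it is the mode.
Final answer: 17


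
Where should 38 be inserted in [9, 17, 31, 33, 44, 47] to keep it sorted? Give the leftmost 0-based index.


List is sorted: [9, 17, 31, 33, 44, 47]
We need the leftmost position where 38 can be inserted, i.e. the first index whose element is >= 38 (or the end of the list if none is).
Binary search with low=0, high=6 (0-based indices):
  low=0, high=6, mid=3: a[3]=33 < 38, so low = 4
  low=4, high=6, mid=5: a[5]=47 >= 38, so high = 5
  low=4, high=5, mid=4: a[4]=44 >= 38, so high = 4
Now low = high = 4, so the insertion index is 4.
Final answer: 4


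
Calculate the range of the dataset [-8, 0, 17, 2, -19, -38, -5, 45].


Maximum value: 45
Minimum value: -38
Range = 45 - (-38) = 83
Final answer: 83


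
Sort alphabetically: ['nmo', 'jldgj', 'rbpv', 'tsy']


Compare strings character by character (the first differing letter decides):
  'jldgj' < 'nmo' since 'j' < 'n' at position 1
  'nmo' < 'rbpv' since 'n' < 'r' at position 1
  'rbpv' < 'tsy' since 'r' < 't' at position 1
Chaining these comparisons gives the alphabetical order.
Final answer: ['jldgj', 'nmo', 'rbpv', 'tsy']
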